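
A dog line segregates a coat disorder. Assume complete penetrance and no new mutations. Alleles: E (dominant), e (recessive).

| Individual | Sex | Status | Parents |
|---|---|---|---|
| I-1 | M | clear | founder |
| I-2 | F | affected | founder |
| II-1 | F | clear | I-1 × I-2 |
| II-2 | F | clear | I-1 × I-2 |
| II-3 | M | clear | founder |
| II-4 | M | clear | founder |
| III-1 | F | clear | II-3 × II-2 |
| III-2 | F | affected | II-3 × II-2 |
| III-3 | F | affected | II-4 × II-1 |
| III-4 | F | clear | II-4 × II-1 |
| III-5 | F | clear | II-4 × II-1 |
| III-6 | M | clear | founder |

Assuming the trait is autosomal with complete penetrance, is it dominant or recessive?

recessive

II-3 and II-2 are both clear yet have an affected child III-2. Under dominance, an affected child requires at least one affected parent, so the trait cannot be dominant.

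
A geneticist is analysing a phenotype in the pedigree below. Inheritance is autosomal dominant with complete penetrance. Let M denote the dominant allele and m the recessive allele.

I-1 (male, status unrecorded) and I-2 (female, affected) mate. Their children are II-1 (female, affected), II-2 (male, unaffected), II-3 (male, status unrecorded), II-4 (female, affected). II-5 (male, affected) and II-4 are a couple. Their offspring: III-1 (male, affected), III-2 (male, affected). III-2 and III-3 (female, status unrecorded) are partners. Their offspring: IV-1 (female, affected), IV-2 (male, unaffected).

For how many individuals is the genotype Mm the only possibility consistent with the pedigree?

Obligate heterozygotes: I-2 is affected so carries M and passed m to II-2 (mm), so I-2 is Mm; III-2 is affected so carries M and passed m to IV-2 (mm), so III-2 is Mm.
Every other individual is either homozygous by phenotype or has at least one consistent homozygous assignment, so the count is 2.

2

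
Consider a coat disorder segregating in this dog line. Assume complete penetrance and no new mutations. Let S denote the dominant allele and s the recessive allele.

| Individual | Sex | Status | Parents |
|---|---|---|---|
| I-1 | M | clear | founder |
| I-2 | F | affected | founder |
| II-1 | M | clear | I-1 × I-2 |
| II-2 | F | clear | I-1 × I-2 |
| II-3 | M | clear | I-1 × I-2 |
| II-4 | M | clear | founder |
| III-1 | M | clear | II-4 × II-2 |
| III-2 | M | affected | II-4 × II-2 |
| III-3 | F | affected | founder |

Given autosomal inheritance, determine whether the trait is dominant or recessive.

recessive

II-4 and II-2 are both clear yet have an affected child III-2. Under dominance, an affected child requires at least one affected parent, so the trait cannot be dominant.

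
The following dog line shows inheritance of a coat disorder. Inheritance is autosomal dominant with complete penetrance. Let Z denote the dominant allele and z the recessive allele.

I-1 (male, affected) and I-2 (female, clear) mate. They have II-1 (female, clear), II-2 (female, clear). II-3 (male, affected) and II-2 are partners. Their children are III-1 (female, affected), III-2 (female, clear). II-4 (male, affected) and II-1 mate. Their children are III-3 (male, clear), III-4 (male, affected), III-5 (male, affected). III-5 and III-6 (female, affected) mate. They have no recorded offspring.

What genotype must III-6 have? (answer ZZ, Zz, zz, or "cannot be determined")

cannot be determined

III-6's phenotype allows ZZ or Zz, and no parent or child forces a single allele at both positions; consistent genotype assignments exist with III-6 as ZZ or Zz.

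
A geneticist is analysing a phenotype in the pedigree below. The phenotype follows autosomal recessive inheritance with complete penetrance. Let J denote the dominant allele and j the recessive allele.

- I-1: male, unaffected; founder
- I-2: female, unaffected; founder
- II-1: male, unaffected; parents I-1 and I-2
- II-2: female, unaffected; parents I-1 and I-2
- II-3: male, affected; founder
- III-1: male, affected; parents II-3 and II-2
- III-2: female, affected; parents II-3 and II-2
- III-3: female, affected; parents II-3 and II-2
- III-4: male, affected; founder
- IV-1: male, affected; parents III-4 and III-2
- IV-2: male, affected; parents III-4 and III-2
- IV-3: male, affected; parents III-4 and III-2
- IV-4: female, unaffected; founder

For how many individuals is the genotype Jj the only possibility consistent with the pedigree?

Obligate heterozygotes: II-2 is unaffected so carries J and passed j to III-1 (jj), so II-2 is Jj.
Every other individual is either homozygous by phenotype or has at least one consistent homozygous assignment, so the count is 1.

1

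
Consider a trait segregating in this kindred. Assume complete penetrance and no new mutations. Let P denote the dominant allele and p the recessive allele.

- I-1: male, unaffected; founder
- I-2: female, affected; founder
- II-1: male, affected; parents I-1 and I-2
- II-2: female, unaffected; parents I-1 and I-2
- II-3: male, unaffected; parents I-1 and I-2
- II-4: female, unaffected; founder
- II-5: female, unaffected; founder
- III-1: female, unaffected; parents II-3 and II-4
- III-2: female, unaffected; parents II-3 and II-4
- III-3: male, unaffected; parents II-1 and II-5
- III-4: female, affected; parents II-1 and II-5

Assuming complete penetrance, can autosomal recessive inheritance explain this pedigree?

A consistent assignment under autosomal recessive exists: I-1 Pp, I-2 pp, II-1 pp, II-2 Pp, II-3 Pp, II-4 PP, II-5 Pp, III-1 PP, III-2 PP, III-3 Pp, III-4 pp.
In this assignment every recorded phenotype matches its genotype and every non-founder's genotype is obtainable from its parents' genotypes, so the pedigree is consistent.

Yes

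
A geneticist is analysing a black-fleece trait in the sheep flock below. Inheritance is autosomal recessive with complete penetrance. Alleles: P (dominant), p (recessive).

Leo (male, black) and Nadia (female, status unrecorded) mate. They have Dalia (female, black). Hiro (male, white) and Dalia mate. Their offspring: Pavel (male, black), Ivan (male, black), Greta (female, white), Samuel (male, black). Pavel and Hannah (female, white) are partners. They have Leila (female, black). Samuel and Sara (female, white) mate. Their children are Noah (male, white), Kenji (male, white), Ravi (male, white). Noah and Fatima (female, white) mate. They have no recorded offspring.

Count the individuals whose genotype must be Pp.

6

Obligate heterozygotes: Hiro is white so carries P and passed p to Pavel (pp), so Hiro is Pp; Greta is white so carries P and received p from Dalia (pp), so Greta is Pp; Hannah is white so carries P and passed p to Leila (pp), so Hannah is Pp; Noah is white so carries P and received p from Samuel (pp), so Noah is Pp; Kenji is white so carries P and received p from Samuel (pp), so Kenji is Pp; Ravi is white so carries P and received p from Samuel (pp), so Ravi is Pp.
Every other individual is either homozygous by phenotype or has at least one consistent homozygous assignment, so the count is 6.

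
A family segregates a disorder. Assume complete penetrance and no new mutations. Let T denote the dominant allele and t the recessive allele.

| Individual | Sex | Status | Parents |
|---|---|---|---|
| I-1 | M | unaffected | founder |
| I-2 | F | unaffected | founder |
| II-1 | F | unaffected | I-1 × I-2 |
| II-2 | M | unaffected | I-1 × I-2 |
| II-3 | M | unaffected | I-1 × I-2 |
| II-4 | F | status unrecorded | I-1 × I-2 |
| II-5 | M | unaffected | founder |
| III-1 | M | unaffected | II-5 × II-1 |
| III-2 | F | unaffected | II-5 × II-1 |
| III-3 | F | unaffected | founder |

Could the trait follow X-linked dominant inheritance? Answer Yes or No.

Yes

A consistent assignment under X-linked dominant exists: I-1 X^t Y, I-2 X^t X^t, II-1 X^t X^t, II-2 X^t Y, II-3 X^t Y, II-4 X^t X^t, II-5 X^t Y, III-1 X^t Y, III-2 X^t X^t, III-3 X^t X^t.
In this assignment every recorded phenotype matches its genotype and every non-founder's genotype is obtainable from its parents' genotypes, so the pedigree is consistent.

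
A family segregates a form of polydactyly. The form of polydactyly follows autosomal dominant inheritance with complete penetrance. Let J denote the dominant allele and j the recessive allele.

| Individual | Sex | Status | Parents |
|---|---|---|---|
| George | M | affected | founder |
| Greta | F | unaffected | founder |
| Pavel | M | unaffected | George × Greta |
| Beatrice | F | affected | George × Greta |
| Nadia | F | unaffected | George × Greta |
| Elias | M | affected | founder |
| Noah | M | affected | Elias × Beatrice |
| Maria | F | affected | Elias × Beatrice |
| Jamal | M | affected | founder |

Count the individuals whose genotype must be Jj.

2

Obligate heterozygotes: George is affected so carries J and passed j to Pavel (jj), so George is Jj; Beatrice is affected so carries J and received j from Greta (jj), so Beatrice is Jj.
Every other individual is either homozygous by phenotype or has at least one consistent homozygous assignment, so the count is 2.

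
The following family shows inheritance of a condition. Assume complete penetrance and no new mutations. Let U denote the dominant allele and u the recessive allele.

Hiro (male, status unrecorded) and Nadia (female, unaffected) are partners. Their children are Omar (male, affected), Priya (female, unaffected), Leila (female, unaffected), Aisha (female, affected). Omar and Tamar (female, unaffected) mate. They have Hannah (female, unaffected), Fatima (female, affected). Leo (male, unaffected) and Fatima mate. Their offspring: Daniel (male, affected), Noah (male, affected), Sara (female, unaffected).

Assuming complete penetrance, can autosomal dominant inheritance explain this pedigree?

Yes

A consistent assignment under autosomal dominant exists: Hiro Uu, Nadia uu, Omar Uu, Priya uu, Leila uu, Aisha Uu, Tamar uu, Hannah uu, Fatima Uu, Leo uu, Daniel Uu, Noah Uu, Sara uu.
In this assignment every recorded phenotype matches its genotype and every non-founder's genotype is obtainable from its parents' genotypes, so the pedigree is consistent.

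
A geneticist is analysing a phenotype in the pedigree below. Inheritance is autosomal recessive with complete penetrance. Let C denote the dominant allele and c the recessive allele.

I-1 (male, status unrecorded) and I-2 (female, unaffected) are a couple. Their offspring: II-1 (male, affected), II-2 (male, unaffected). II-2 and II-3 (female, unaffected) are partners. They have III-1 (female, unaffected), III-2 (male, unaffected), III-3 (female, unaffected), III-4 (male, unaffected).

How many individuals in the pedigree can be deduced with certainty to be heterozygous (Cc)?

Obligate heterozygotes: I-2 is unaffected so carries C and passed c to II-1 (cc), so I-2 is Cc.
Every other individual is either homozygous by phenotype or has at least one consistent homozygous assignment, so the count is 1.

1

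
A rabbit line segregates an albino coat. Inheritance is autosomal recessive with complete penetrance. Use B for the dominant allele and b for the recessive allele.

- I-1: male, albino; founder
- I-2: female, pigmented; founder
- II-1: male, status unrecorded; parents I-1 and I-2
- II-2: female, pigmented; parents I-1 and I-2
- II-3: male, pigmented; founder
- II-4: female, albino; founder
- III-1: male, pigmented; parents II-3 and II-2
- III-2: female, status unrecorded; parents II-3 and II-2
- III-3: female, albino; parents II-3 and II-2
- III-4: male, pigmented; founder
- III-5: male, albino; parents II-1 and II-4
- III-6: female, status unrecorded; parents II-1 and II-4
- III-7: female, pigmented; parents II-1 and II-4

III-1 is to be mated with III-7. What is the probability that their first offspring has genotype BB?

II-3 is pigmented so carries B and passed b to III-3 (bb), so II-3 is Bb.
II-2 is pigmented so carries B and received b from I-1 (bb), so II-2 is Bb.
III-1 is a pigmented offspring of II-3 (Bb) × II-2 (Bb), whose cross gives 1/4 BB : 1/2 Bb : 1/4 bb; conditioning on being pigmented, III-1 is BB with probability 1/3, Bb with probability 2/3.
III-7 is pigmented so carries B and received b from II-4 (bb), so III-7 is Bb.
Summing over parental genotype combinations, P(offspring has genotype BB) = 1/3·1/2 + 2/3·1/4 = 1/3.

1/3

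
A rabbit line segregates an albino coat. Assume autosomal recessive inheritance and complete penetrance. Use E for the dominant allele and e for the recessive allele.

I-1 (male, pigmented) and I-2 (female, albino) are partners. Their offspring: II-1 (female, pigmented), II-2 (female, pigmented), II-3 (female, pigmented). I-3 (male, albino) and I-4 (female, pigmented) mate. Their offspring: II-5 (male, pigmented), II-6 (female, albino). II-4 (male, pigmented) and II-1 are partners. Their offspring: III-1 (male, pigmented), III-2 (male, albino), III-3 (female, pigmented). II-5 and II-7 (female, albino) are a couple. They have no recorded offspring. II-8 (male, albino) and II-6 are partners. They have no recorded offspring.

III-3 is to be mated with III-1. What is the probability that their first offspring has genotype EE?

4/9

II-4 is pigmented so carries E and passed e to III-2 (ee), so II-4 is Ee.
II-1 is pigmented so carries E and received e from I-2 (ee), so II-1 is Ee.
III-3 is a pigmented offspring of II-4 (Ee) × II-1 (Ee), whose cross gives 1/4 EE : 1/2 Ee : 1/4 ee; conditioning on being pigmented, III-3 is EE with probability 1/3, Ee with probability 2/3.
III-1 is a pigmented offspring of II-4 (Ee) × II-1 (Ee), whose cross gives 1/4 EE : 1/2 Ee : 1/4 ee; conditioning on being pigmented, III-1 is EE with probability 1/3, Ee with probability 2/3.
Summing over parental genotype combinations, P(offspring has genotype EE) = 1/9·1 + 2/9·1/2 + 2/9·1/2 + 4/9·1/4 = 4/9.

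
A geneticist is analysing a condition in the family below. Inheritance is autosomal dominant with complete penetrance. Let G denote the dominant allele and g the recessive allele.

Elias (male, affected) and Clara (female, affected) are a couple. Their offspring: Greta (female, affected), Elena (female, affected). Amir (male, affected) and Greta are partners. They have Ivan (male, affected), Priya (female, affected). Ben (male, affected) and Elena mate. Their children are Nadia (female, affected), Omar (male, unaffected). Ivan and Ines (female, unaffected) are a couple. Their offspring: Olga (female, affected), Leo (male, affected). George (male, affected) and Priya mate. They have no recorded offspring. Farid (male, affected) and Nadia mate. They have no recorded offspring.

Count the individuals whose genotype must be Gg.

4

Obligate heterozygotes: Elena is affected so carries G and passed g to Omar (gg), so Elena is Gg; Ben is affected so carries G and passed g to Omar (gg), so Ben is Gg; Olga is affected so carries G and received g from Ines (gg), so Olga is Gg; Leo is affected so carries G and received g from Ines (gg), so Leo is Gg.
Every other individual is either homozygous by phenotype or has at least one consistent homozygous assignment, so the count is 4.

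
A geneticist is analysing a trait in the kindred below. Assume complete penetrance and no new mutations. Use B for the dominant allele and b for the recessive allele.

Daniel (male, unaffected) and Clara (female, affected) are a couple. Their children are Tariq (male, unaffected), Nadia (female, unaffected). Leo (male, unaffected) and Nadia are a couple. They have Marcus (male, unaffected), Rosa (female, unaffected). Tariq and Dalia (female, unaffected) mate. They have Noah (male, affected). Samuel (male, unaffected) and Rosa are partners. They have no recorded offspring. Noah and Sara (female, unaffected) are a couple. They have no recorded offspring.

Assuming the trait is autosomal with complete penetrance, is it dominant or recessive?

Tariq and Dalia are both unaffected yet have an affected child Noah. Under dominance, an affected child requires at least one affected parent, so the trait cannot be dominant.

recessive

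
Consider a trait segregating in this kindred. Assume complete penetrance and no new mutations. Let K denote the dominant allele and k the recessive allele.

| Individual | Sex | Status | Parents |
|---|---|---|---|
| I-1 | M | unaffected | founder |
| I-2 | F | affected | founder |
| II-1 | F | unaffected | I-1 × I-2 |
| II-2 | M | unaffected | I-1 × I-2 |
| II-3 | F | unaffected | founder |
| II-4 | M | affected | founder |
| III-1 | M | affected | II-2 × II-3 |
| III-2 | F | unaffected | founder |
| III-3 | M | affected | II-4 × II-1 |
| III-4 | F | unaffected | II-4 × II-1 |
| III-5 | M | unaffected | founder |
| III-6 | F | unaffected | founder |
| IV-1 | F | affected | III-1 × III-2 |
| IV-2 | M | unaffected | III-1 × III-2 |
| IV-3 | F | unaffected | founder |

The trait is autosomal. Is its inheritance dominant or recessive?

recessive

II-2 and II-3 are both unaffected yet have an affected child III-1. Under dominance, an affected child requires at least one affected parent, so the trait cannot be dominant.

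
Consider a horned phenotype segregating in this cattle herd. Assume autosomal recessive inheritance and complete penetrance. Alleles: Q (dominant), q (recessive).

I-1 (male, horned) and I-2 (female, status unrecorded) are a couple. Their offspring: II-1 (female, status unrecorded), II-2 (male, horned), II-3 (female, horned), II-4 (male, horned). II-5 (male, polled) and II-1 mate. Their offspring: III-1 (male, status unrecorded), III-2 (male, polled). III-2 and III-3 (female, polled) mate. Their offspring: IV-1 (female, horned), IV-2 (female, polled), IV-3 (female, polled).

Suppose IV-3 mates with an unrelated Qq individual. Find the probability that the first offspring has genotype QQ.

1/3

III-2 is polled so carries Q and passed q to IV-1 (qq), so III-2 is Qq.
III-3 is polled so carries Q and passed q to IV-1 (qq), so III-3 is Qq.
IV-3 is a polled offspring of III-2 (Qq) × III-3 (Qq), whose cross gives 1/4 QQ : 1/2 Qq : 1/4 qq; conditioning on being polled, IV-3 is QQ with probability 1/3, Qq with probability 2/3.
Summing over parental genotype combinations, P(offspring has genotype QQ) = 1/3·1/2 + 2/3·1/4 = 1/3.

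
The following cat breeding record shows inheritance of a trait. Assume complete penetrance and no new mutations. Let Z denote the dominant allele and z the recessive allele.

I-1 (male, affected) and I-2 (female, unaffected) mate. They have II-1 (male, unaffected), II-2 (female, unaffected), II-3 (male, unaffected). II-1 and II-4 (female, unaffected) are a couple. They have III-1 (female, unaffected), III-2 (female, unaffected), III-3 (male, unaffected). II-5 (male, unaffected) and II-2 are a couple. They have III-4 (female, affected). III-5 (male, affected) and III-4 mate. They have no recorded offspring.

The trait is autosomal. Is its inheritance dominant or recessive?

II-5 and II-2 are both unaffected yet have an affected child III-4. Under dominance, an affected child requires at least one affected parent, so the trait cannot be dominant.

recessive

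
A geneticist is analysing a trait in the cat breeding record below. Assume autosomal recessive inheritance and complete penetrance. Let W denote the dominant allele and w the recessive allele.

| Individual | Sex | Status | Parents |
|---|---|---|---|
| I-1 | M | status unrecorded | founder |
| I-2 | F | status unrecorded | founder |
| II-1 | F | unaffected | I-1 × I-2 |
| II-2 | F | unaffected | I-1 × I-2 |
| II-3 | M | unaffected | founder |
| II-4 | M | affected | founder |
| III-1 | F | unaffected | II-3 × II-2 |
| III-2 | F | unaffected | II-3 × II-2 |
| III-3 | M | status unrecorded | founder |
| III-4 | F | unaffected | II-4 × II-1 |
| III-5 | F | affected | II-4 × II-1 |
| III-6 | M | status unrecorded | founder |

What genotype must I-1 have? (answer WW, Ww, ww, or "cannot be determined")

I-1's phenotype is unrecorded, and no parent or child forces a single allele at both positions; consistent genotype assignments exist with I-1 as WW or Ww or ww.

cannot be determined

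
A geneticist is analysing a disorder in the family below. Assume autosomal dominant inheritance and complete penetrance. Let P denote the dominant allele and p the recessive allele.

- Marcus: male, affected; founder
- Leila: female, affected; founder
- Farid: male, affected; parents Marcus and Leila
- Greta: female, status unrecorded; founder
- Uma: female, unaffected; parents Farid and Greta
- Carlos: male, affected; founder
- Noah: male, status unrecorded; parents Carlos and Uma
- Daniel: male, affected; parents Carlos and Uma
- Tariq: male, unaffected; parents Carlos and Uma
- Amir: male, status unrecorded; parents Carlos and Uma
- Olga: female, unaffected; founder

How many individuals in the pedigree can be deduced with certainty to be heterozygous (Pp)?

3

Obligate heterozygotes: Farid is affected so carries P and passed p to Uma (pp), so Farid is Pp; Carlos is affected so carries P and passed p to Tariq (pp), so Carlos is Pp; Daniel is affected so carries P and received p from Uma (pp), so Daniel is Pp.
Every other individual is either homozygous by phenotype or has at least one consistent homozygous assignment, so the count is 3.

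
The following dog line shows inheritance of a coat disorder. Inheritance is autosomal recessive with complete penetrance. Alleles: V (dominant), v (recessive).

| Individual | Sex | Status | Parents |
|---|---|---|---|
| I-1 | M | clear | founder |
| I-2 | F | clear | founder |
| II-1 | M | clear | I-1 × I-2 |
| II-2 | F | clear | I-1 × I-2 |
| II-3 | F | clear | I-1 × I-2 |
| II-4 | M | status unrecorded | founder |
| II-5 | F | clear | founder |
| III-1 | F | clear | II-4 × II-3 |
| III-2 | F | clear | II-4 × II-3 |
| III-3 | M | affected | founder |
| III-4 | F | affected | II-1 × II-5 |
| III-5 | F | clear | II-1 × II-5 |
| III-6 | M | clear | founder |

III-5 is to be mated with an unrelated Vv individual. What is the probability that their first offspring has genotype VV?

II-1 is clear so carries V and passed v to III-4 (vv), so II-1 is Vv.
II-5 is clear so carries V and passed v to III-4 (vv), so II-5 is Vv.
III-5 is a clear offspring of II-1 (Vv) × II-5 (Vv), whose cross gives 1/4 VV : 1/2 Vv : 1/4 vv; conditioning on being clear, III-5 is VV with probability 1/3, Vv with probability 2/3.
Summing over parental genotype combinations, P(offspring has genotype VV) = 1/3·1/2 + 2/3·1/4 = 1/3.

1/3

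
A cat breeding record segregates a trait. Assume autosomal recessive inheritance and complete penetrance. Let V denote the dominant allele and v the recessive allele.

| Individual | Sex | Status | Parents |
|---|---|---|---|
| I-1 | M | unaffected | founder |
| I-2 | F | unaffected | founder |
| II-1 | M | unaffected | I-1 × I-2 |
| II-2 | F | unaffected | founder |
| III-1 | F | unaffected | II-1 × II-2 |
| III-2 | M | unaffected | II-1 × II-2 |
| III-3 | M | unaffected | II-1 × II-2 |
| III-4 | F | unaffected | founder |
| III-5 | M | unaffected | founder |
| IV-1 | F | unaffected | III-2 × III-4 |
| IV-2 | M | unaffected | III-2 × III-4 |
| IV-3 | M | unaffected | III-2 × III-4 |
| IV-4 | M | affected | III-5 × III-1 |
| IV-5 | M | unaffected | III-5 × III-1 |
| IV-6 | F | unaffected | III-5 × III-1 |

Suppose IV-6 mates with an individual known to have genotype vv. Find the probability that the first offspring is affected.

1/3

III-5 is unaffected so carries V and passed v to IV-4 (vv), so III-5 is Vv.
III-1 is unaffected so carries V and passed v to IV-4 (vv), so III-1 is Vv.
IV-6 is an unaffected offspring of III-5 (Vv) × III-1 (Vv), whose cross gives 1/4 VV : 1/2 Vv : 1/4 vv; conditioning on being unaffected, IV-6 is VV with probability 1/3, Vv with probability 2/3.
Summing over parental genotype combinations, P(offspring is affected) = 2/3·1/2 = 1/3.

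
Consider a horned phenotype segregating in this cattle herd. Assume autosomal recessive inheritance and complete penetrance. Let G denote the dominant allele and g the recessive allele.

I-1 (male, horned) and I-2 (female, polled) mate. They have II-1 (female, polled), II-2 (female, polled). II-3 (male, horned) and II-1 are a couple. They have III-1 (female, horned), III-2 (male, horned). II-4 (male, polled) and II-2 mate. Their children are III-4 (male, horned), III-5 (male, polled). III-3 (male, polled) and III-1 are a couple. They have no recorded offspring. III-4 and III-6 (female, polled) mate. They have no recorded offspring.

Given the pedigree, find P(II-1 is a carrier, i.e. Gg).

1

II-1 is polled so carries G and received g from I-1 (gg), so II-1 is Gg, giving P(Gg) = 1.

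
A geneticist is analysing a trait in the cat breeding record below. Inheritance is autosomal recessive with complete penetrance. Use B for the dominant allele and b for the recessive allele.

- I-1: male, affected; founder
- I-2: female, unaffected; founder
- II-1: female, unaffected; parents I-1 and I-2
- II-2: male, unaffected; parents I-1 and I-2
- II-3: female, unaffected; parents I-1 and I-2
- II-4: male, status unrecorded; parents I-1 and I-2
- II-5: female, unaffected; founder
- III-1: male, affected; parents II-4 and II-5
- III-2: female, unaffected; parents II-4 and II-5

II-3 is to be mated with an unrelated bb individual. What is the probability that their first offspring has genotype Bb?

II-3 is unaffected so carries B and received b from I-1 (bb), so II-3 is Bb.
The cross gives 1/2 Bb : 1/2 bb, so P(offspring has genotype Bb) = 1/2.

1/2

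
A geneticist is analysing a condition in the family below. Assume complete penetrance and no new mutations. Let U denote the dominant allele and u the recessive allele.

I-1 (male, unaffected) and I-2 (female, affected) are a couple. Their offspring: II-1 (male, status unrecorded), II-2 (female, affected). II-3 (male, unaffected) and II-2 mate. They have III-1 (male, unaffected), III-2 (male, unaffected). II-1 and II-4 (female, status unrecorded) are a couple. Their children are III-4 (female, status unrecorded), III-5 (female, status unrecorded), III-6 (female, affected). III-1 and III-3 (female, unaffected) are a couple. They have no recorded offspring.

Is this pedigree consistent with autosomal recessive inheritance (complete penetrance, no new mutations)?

Yes

A consistent assignment under autosomal recessive exists: I-1 Uu, I-2 uu, II-1 Uu, II-2 uu, II-3 UU, II-4 Uu, III-1 Uu, III-2 Uu, III-3 UU, III-4 UU, III-5 UU, III-6 uu.
In this assignment every recorded phenotype matches its genotype and every non-founder's genotype is obtainable from its parents' genotypes, so the pedigree is consistent.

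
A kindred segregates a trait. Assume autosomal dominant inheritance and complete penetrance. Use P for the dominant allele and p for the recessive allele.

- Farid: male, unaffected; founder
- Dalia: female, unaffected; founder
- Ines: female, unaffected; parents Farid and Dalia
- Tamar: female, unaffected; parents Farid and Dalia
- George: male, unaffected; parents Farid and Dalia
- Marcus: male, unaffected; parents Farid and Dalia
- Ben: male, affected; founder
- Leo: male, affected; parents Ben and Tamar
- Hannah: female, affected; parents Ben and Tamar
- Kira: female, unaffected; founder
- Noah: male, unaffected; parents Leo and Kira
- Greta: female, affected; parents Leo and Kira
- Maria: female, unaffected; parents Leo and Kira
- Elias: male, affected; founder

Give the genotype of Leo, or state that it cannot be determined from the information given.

Pp

From phenotype alone, Leo is PP or Pp.
Leo is affected so carries P and received p from Tamar (pp), so Leo is Pp.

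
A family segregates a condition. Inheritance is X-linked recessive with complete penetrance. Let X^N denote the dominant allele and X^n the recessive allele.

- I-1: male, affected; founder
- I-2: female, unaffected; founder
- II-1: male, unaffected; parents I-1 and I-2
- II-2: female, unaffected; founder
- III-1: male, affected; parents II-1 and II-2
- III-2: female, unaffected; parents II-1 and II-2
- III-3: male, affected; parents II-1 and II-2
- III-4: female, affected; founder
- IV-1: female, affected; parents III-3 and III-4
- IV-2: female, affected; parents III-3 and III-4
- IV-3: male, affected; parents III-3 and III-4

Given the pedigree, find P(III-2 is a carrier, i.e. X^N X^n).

II-1 is unaffected, so II-1 is X^N Y.
II-2 is unaffected so carries N and passed n to III-1 (X^n Y), so II-2 is X^N X^n.
Their cross gives offspring ratios 1/2 X^N X^N : 1/2 X^N X^n. Conditioning on III-2 being unaffected, P(X^N X^n) = 1/2 / 1 = 1/2.

1/2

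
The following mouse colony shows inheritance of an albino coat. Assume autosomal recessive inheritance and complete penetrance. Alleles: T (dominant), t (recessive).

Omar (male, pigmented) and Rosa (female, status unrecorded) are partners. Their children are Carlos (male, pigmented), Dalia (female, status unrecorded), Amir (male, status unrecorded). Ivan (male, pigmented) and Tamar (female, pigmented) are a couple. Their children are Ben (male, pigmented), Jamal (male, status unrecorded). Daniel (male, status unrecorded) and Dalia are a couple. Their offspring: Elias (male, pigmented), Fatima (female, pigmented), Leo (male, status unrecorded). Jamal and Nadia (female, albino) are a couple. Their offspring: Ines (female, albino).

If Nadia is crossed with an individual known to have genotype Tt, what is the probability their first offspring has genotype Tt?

Nadia is albino, so Nadia is tt.
The cross gives 1/2 Tt : 1/2 tt, so P(offspring has genotype Tt) = 1/2.

1/2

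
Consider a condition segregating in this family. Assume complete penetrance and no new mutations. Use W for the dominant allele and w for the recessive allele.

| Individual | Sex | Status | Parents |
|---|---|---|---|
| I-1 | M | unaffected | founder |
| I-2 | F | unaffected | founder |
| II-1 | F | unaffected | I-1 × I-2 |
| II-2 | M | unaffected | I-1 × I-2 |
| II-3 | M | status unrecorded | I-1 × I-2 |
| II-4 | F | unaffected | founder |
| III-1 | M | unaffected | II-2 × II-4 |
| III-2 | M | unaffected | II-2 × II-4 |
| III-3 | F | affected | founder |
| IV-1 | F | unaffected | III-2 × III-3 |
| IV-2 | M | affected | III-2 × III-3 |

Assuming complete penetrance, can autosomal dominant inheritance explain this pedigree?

Yes

A consistent assignment under autosomal dominant exists: I-1 ww, I-2 ww, II-1 ww, II-2 ww, II-3 ww, II-4 ww, III-1 ww, III-2 ww, III-3 Ww, IV-1 ww, IV-2 Ww.
In this assignment every recorded phenotype matches its genotype and every non-founder's genotype is obtainable from its parents' genotypes, so the pedigree is consistent.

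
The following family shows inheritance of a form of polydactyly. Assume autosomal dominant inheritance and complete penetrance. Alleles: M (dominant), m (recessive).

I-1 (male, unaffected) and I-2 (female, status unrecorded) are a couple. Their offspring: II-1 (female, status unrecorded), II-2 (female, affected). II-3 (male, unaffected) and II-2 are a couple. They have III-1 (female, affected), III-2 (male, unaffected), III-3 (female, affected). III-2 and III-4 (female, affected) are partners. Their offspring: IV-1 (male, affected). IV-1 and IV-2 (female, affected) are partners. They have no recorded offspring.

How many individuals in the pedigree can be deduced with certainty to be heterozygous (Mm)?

4

Obligate heterozygotes: II-2 is affected so carries M and received m from I-1 (mm), so II-2 is Mm; III-1 is affected so carries M and received m from II-3 (mm), so III-1 is Mm; III-3 is affected so carries M and received m from II-3 (mm), so III-3 is Mm; IV-1 is affected so carries M and received m from III-2 (mm), so IV-1 is Mm.
Every other individual is either homozygous by phenotype or has at least one consistent homozygous assignment, so the count is 4.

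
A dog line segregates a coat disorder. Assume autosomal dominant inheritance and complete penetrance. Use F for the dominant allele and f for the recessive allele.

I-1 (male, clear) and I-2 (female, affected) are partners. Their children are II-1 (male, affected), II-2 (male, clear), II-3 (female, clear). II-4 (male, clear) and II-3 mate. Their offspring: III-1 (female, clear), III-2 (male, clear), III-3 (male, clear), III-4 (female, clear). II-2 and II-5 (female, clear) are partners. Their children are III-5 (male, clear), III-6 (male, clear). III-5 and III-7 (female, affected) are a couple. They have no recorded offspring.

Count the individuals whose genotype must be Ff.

2

Obligate heterozygotes: I-2 is affected so carries F and passed f to II-2 (ff), so I-2 is Ff; II-1 is affected so carries F and received f from I-1 (ff), so II-1 is Ff.
Every other individual is either homozygous by phenotype or has at least one consistent homozygous assignment, so the count is 2.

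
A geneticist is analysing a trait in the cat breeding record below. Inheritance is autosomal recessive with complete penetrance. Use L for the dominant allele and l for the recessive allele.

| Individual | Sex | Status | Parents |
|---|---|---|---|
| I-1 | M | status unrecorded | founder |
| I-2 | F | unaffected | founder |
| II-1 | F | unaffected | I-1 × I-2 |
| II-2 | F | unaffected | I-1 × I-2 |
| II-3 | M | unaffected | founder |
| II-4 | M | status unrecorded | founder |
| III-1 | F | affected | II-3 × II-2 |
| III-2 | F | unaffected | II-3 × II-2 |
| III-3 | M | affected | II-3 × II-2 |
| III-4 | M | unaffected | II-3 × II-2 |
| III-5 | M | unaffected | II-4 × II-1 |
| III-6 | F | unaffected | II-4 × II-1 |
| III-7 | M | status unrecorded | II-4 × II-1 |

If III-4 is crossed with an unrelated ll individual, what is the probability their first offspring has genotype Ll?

2/3

II-3 is unaffected so carries L and passed l to III-1 (ll), so II-3 is Ll.
II-2 is unaffected so carries L and passed l to III-1 (ll), so II-2 is Ll.
III-4 is an unaffected offspring of II-3 (Ll) × II-2 (Ll), whose cross gives 1/4 LL : 1/2 Ll : 1/4 ll; conditioning on being unaffected, III-4 is LL with probability 1/3, Ll with probability 2/3.
Summing over parental genotype combinations, P(offspring has genotype Ll) = 1/3·1 + 2/3·1/2 = 2/3.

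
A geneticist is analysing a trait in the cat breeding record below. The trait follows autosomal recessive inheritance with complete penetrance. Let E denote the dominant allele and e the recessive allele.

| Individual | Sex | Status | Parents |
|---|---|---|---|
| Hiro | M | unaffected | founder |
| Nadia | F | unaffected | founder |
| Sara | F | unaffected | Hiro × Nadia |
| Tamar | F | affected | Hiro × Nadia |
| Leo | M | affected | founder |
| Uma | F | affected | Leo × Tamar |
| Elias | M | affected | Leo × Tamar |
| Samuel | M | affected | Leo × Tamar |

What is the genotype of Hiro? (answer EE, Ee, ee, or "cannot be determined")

From phenotype alone, Hiro is EE or Ee.
Hiro is unaffected so carries E and passed e to Tamar (ee), so Hiro is Ee.

Ee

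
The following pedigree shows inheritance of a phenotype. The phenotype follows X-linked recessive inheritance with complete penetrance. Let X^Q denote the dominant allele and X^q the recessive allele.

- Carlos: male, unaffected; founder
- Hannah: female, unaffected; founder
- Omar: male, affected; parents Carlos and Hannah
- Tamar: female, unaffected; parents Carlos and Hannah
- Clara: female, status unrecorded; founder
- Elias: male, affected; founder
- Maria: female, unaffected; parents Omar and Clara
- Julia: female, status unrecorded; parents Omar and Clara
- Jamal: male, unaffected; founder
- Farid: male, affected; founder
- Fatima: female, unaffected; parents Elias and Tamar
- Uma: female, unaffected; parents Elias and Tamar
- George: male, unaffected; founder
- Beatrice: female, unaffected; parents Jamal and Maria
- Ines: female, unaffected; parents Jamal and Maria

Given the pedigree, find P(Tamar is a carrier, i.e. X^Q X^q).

1/5

Carlos is unaffected, so Carlos is X^Q Y.
Hannah is unaffected so carries Q and passed q to Omar (X^q Y), so Hannah is X^Q X^q.
Their cross gives offspring ratios 1/2 X^Q X^Q : 1/2 X^Q X^q. Conditioning on Tamar being unaffected, P(X^Q X^q) = 1/2 / 1 = 1/2 before taking Tamar's own offspring into account.
Elias is affected, so Elias is X^q Y.
Now use Tamar's offspring. Probability of each recorded status — unaffected daughter Fatima: 1/2 if Tamar is X^Q X^q, 1 if X^Q X^Q; unaffected daughter Uma: 1/2 if Tamar is X^Q X^q, 1 if X^Q X^Q.
Bayes: P(X^Q X^q) = 1/2·1/4 / (1/2·1/4 + 1/2·1) = 1/5.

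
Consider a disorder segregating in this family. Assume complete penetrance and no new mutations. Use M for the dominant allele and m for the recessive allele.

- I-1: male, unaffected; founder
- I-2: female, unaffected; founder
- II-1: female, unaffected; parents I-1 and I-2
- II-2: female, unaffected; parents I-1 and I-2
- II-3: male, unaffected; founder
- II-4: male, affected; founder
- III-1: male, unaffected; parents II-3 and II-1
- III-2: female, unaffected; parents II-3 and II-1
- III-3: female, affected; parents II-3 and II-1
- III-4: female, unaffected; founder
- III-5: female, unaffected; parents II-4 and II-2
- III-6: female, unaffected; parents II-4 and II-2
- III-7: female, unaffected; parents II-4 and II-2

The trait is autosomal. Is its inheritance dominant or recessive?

II-3 and II-1 are both unaffected yet have an affected child III-3. Under dominance, an affected child requires at least one affected parent, so the trait cannot be dominant.

recessive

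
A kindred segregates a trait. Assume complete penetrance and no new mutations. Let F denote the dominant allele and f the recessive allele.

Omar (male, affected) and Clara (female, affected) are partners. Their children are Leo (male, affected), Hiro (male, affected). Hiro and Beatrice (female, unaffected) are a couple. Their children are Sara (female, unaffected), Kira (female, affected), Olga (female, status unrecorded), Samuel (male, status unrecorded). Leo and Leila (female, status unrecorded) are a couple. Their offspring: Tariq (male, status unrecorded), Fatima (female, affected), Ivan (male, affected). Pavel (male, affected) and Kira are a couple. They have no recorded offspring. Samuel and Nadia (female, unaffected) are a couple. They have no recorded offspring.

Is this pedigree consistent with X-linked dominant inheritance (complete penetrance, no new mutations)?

No

Under X-linked dominant, Sara (unaffected, female) cannot arise from Hiro (affected) × Beatrice (unaffected).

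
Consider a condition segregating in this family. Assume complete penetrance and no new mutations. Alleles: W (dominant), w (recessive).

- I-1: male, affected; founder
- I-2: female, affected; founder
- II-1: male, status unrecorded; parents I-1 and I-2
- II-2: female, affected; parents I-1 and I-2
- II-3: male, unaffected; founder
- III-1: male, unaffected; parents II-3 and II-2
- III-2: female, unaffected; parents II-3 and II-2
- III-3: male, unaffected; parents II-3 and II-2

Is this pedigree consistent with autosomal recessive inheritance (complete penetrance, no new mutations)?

A consistent assignment under autosomal recessive exists: I-1 ww, I-2 ww, II-1 ww, II-2 ww, II-3 WW, III-1 Ww, III-2 Ww, III-3 Ww.
In this assignment every recorded phenotype matches its genotype and every non-founder's genotype is obtainable from its parents' genotypes, so the pedigree is consistent.

Yes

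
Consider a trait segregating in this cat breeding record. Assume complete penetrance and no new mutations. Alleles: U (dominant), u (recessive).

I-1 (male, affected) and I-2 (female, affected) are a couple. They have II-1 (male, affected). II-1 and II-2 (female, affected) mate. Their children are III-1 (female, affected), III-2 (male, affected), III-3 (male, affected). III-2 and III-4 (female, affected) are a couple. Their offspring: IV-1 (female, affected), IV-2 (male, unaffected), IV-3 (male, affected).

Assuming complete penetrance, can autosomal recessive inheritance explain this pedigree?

No

Under autosomal recessive, IV-2 (unaffected, male) cannot arise from III-2 (affected) × III-4 (affected).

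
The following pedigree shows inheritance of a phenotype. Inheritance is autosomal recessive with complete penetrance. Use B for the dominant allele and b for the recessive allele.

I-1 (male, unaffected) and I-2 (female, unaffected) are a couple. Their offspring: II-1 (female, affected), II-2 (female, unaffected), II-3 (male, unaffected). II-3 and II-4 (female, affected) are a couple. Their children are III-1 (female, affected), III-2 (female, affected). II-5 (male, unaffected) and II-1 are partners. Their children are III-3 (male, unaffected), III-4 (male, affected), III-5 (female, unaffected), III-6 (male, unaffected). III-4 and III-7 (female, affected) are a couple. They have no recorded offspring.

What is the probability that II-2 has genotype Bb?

2/3

I-1 is unaffected so carries B and passed b to II-1 (bb), so I-1 is Bb.
I-2 is unaffected so carries B and passed b to II-1 (bb), so I-2 is Bb.
Their cross gives offspring ratios 1/4 BB : 1/2 Bb : 1/4 bb. Conditioning on II-2 being unaffected, P(Bb) = 1/2 / 3/4 = 2/3.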